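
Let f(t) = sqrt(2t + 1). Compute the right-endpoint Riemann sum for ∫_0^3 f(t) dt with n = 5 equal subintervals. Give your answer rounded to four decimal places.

Δt = (3 − 0)/5 = 0.6.
Right endpoints: 0.6, 1.2, 1.8, 2.4, 3.
f(0.6) ≈ 1.4832, f(1.2) ≈ 1.8439, f(1.8) ≈ 2.1448, f(2.4) ≈ 2.4083, f(3) ≈ 2.6458.
Sum = Δt · [f(0.6) + f(1.2) + f(1.8) + f(2.4) + f(3)].
Sum ≈ 6.3156.

6.3156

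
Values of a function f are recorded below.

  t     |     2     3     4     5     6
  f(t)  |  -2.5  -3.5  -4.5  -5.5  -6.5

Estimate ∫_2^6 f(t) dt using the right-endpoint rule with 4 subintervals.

Δt = 1.
Sum = 1·[(-3.5) + (-4.5) + (-5.5) + (-6.5)] = -20.

-20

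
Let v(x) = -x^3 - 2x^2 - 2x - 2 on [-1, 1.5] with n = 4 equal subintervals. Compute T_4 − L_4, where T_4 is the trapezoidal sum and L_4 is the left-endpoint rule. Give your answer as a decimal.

T_4 ≈ -10.62988281.
L_4 ≈ -6.91894531.
T_4 − L_4 = -3.7109375.

-3.7109375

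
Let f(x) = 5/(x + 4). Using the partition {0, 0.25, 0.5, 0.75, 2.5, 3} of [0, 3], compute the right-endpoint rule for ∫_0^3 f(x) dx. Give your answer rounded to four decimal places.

Subinterval widths: 0.25, 0.25, 0.25, 1.75, 0.5.
Right endpoints: 0.25, 0.5, 0.75, 2.5, 3.
f(0.25) = 20/17, f(0.5) = 10/9, f(0.75) = 20/19, f(2.5) = 10/13, f(3) = 5/7.
Sum = Σ Δx_i · f(x_i).
Sum ≈ 2.5384.

2.5384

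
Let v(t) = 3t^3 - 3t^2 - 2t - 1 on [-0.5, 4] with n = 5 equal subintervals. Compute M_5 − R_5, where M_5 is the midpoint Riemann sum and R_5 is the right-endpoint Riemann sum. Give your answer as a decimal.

-72.8746875

M_5 = 103.7053125.
R_5 = 176.58.
M_5 − R_5 = -72.8746875.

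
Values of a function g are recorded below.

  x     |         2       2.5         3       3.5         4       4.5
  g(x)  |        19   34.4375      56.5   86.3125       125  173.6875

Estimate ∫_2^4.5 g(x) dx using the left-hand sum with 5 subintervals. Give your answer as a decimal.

160.625

Δx = 0.5.
Sum = 0.5·[19 + 34.4375 + 56.5 + 86.3125 + 125] = 160.625.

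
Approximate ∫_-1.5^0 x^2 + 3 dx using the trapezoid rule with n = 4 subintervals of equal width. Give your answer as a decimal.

Δx = (0 − (-1.5))/4 = 0.375.
f(-1.5) = 5.25, f(-1.125) = 4.265625, f(-0.75) = 3.5625, f(-0.375) = 3.140625, f(0) = 3.
T_4 = (Δx/2)·[f(x_0) + 2f(x_1) + 2f(x_2) + 2f(x_3) + f(x_4)].
Sum = 5.66015625.

5.66015625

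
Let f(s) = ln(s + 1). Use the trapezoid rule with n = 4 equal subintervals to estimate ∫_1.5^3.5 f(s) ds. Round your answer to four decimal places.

Δs = (3.5 − 1.5)/4 = 0.5.
f(1.5) ≈ 0.9163, f(2) ≈ 1.0986, f(2.5) ≈ 1.2528, f(3) ≈ 1.3863, f(3.5) ≈ 1.5041.
T_4 = (Δs/2)·[f(s_0) + 2f(s_1) + 2f(s_2) + 2f(s_3) + f(s_4)].
Sum ≈ 2.4739.

2.4739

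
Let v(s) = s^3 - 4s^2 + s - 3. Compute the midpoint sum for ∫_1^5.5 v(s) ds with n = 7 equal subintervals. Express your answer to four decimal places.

Δs = (5.5 − 1)/7 = 9/14.
Midpoints: 37/28, 55/28, 73/28, 3.25, 109/28, 127/28, 145/28.
v(37/28) = -139523/21952, v(55/28) = -195161/21952, v(73/28) = -216455/21952, v(3.25) = -7.671875, v(109/28) = -16043/21952, v(127/28) = 275647/21952, v(145/28) = 741649/21952.
Sum = Δs · [v(37/28) + v(55/28) + v(73/28) + ...].
Sum ≈ 8.2495.

8.2495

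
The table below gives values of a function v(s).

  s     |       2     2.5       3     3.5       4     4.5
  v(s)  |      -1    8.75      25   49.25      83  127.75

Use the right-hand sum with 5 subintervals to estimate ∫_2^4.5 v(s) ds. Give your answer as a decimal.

Δs = 0.5.
Sum = 0.5·[8.75 + 25 + 49.25 + 83 + 127.75] = 146.875.

146.875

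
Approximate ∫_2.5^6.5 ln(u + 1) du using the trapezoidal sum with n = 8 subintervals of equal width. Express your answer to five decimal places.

6.72393

Δu = (6.5 − 2.5)/8 = 0.5.
f(2.5) ≈ 1.25276, f(3) ≈ 1.38629, f(3.5) ≈ 1.50408, f(4) ≈ 1.60944, f(4.5) ≈ 1.70475, f(5) ≈ 1.79176, f(5.5) ≈ 1.87180, f(6) ≈ 1.94591, f(6.5) ≈ 2.01490.
T_8 = (Δu/2)·[f(u_0) + 2f(u_1) + ... + 2f(u_{7}) + f(u_8)].
Sum ≈ 6.72393.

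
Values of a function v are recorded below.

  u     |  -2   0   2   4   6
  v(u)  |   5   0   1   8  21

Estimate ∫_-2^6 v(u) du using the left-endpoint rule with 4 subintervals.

28

Δu = 2.
Sum = 2·[5 + 0 + 1 + 8] = 28.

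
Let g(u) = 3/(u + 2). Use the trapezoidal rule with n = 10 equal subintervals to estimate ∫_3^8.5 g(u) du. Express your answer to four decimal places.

2.2281

Δu = (8.5 − 3)/10 = 0.55.
g(3) = 0.6, g(3.55) = 20/37, g(4.1) = 30/61, g(4.65) = 60/133, g(5.2) = 5/12, g(5.75) = 12/31, g(6.3) = 30/83, g(6.85) = 20/59, g(7.4) = 15/47, g(7.95) = 60/199, g(8.5) = 2/7.
T_10 = (Δu/2)·[g(u_0) + 2g(u_1) + ... + 2g(u_{9}) + g(u_10)].
Sum ≈ 2.2281.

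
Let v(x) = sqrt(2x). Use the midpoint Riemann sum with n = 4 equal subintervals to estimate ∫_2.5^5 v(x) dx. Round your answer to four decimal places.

Δx = (5 − 2.5)/4 = 0.625.
Midpoints: 2.8125, 3.4375, 4.0625, 4.6875.
v(2.8125) ≈ 2.3717, v(3.4375) ≈ 2.6220, v(4.0625) ≈ 2.8504, v(4.6875) ≈ 3.0619.
Sum = Δx · [v(2.8125) + v(3.4375) + v(4.0625) + v(4.6875)].
Sum ≈ 6.8163.

6.8163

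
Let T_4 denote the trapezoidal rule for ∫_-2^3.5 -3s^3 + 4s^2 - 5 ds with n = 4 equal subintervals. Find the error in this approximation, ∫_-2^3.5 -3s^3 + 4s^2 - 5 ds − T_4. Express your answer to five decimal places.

Exact integral: ∫_-2^3.5 f(s) ds ≈ -60.2135417.
T_4 ≈ -64.9794922.
Error ≈ -60.2135417 − (-64.9794922) ≈ 4.76595.

4.76595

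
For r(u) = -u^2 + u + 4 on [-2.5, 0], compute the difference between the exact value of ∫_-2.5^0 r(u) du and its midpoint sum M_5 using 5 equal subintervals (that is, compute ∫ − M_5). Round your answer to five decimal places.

Exact integral: ∫_-2.5^0 r(u) du ≈ 1.6666667.
M_5 = 1.71875.
Error ≈ 1.6666667 − 1.71875 ≈ -0.05208.

-0.05208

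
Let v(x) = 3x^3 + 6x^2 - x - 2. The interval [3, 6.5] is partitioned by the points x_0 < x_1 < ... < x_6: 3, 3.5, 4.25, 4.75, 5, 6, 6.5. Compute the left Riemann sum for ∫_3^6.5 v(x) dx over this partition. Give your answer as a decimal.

Subinterval widths: 0.5, 0.75, 0.5, 0.25, 1, 0.5.
Left endpoints: 3, 3.5, 4.25, 4.75, 5, 6.
v(3) = 130, v(3.5) = 196.625, v(4.25) = 332.421875, v(4.75) = 450.140625, v(5) = 518, v(6) = 856.
Sum = Σ Δx_i · v(x_i).
Sum = 1437.21484375.

1437.21484375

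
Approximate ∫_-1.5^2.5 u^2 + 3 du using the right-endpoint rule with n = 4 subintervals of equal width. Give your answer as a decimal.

21

Δu = (2.5 − (-1.5))/4 = 1.
Right endpoints: -0.5, 0.5, 1.5, 2.5.
f(-0.5) = 3.25, f(0.5) = 3.25, f(1.5) = 5.25, f(2.5) = 9.25.
Sum = Δu · [f(-0.5) + f(0.5) + f(1.5) + f(2.5)].
Sum = 21.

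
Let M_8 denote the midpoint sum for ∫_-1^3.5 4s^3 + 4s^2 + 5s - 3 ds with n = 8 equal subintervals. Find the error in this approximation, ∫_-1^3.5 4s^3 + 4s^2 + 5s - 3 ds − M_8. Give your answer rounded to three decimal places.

2.254

Exact integral: ∫_-1^3.5 f(s) ds = 222.1875.
M_8 ≈ 219.93311.
Error ≈ 222.1875 − 219.93311 ≈ 2.254.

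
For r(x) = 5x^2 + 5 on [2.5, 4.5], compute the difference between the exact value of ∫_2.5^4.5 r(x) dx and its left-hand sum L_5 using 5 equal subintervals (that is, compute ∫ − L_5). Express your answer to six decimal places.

Exact integral: ∫_2.5^4.5 r(x) dx ≈ 135.83333333.
L_5 = 122.1.
Error ≈ 135.83333333 − 122.1 ≈ 13.733333.

13.733333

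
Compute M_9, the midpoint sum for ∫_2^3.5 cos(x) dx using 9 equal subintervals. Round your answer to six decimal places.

-1.261540

Δx = (3.5 − 2)/9 = 1/6.
Midpoints: 25/12, 2.25, 29/12, 31/12, 2.75, 35/12, 37/12, 3.25, 41/12.
f(25/12) ≈ -0.490390, f(2.25) ≈ -0.628174, f(29/12) ≈ -0.748549, f(31/12) ≈ -0.848178, f(2.75) ≈ -0.924302, f(35/12) ≈ -0.974811, f(37/12) ≈ -0.998303, f(3.25) ≈ -0.994130, f(41/12) ≈ -0.962405.
Sum = Δx · [f(25/12) + f(2.25) + f(29/12) + ...].
Sum ≈ -1.261540.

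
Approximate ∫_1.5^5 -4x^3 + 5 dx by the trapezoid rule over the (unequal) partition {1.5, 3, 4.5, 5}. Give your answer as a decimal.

-644.125

Subinterval widths: 1.5, 1.5, 0.5.
f(1.5) = -8.5, f(3) = -103, f(4.5) = -359.5, f(5) = -495.
On each subinterval the trapezoid contributes (Δx_i/2)·[f(x_{i-1}) + f(x_i)].
Sum = -644.125.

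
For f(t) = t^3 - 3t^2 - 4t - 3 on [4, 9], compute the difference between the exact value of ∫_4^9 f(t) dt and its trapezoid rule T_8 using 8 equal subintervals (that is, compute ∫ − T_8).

-5.37109375

Exact integral: ∫_4^9 f(t) dt = 766.25.
T_8 = 771.62109375.
Error = 766.25 − 771.62109375 = -5.37109375.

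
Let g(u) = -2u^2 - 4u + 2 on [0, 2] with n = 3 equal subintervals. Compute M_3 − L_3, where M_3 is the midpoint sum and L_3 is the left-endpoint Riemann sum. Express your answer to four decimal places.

M_3 ≈ -9.185185.
L_3 ≈ -4.296296.
M_3 − L_3 ≈ -4.8889.

-4.8889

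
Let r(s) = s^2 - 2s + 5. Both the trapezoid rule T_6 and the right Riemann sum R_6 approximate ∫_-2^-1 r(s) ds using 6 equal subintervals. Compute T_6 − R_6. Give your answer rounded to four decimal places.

T_6 ≈ 10.337963.
R_6 ≈ 9.921296.
T_6 − R_6 ≈ 0.4167.

0.4167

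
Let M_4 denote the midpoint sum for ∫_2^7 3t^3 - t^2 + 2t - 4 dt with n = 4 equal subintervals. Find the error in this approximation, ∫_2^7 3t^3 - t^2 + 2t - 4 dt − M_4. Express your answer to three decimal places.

Exact integral: ∫_2^7 f(t) dt ≈ 1702.08333.
M_4 = 1676.3671875.
Error ≈ 1702.08333 − 1676.3671875 ≈ 25.716.

25.716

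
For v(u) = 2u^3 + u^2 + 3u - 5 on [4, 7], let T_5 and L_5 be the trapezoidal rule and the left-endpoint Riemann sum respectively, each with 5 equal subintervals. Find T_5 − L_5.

180

T_5 = 1206.12.
L_5 = 1026.12.
T_5 − L_5 = 180.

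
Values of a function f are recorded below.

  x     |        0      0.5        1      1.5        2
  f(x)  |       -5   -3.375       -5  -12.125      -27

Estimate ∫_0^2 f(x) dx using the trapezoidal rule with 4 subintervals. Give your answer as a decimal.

-18.25

Δx = 0.5.
T_4 = (0.5/2)·[(-5) + 2·(-3.375) + 2·(-5) + 2·(-12.125) + (-27)] = -18.25.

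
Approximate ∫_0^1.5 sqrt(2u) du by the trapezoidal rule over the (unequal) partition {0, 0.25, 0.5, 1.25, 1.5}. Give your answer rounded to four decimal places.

1.6839

Subinterval widths: 0.25, 0.25, 0.75, 0.25.
f(0) ≈ 0.0000, f(0.25) ≈ 0.7071, f(0.5) ≈ 1.0000, f(1.25) ≈ 1.5811, f(1.5) ≈ 1.7321.
On each subinterval the trapezoid contributes (Δu_i/2)·[f(u_{i-1}) + f(u_i)].
Sum ≈ 1.6839.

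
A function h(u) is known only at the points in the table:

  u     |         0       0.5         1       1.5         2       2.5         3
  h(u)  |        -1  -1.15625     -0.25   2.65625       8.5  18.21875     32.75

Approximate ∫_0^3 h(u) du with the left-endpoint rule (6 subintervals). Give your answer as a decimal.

13.484375

Δu = 0.5.
Sum = 0.5·[(-1) + (-1.15625) + (-0.25) + 2.65625 + 8.5 + 18.21875] = 13.484375.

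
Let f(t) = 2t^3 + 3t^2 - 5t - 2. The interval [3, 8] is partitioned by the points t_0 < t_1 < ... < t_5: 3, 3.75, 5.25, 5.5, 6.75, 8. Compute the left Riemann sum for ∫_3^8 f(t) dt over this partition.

Subinterval widths: 0.75, 1.5, 0.25, 1.25, 1.25.
Left endpoints: 3, 3.75, 5.25, 5.5, 6.75.
f(3) = 64, f(3.75) = 126.90625, f(5.25) = 343.84375, f(5.5) = 394, f(6.75) = 716.03125.
Sum = Σ Δt_i · f(t_i).
Sum = 1711.859375.

1711.859375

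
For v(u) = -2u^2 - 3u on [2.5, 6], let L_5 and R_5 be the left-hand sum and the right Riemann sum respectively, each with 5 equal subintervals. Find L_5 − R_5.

L_5 = -154.28.
R_5 = -203.28.
L_5 − R_5 = 49.

49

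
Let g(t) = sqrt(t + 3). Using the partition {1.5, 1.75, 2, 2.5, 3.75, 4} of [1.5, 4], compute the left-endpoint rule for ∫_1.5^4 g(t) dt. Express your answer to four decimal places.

Subinterval widths: 0.25, 0.25, 0.5, 1.25, 0.25.
Left endpoints: 1.5, 1.75, 2, 2.5, 3.75.
g(1.5) ≈ 2.1213, g(1.75) ≈ 2.1794, g(2) ≈ 2.2361, g(2.5) ≈ 2.3452, g(3.75) ≈ 2.5981.
Sum = Σ Δt_i · g(t_i).
Sum ≈ 5.7743.

5.7743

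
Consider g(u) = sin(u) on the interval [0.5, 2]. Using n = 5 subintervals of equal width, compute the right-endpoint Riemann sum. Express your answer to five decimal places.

Δu = (2 − 0.5)/5 = 0.3.
Right endpoints: 0.8, 1.1, 1.4, 1.7, 2.
g(0.8) ≈ 0.71736, g(1.1) ≈ 0.89121, g(1.4) ≈ 0.98545, g(1.7) ≈ 0.99166, g(2) ≈ 0.90930.
Sum = Δu · [g(0.8) + g(1.1) + g(1.4) + g(1.7) + g(2)].
Sum ≈ 1.34849.

1.34849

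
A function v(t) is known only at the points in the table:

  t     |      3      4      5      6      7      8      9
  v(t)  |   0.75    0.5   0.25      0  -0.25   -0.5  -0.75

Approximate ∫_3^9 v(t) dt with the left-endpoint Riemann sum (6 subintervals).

Δt = 1.
Sum = 1·[0.75 + 0.5 + 0.25 + 0 + (-0.25) + (-0.5)] = 0.75.

0.75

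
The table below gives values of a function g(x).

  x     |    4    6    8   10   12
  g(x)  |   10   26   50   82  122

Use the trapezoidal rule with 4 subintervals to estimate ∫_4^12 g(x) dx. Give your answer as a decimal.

448

Δx = 2.
T_4 = (2/2)·[10 + 2·26 + 2·50 + 2·82 + 122] = 448.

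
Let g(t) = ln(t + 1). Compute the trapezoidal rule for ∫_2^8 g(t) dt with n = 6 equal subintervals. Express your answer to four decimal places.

Δt = (8 − 2)/6 = 1.
g(2) ≈ 1.0986, g(3) ≈ 1.3863, g(4) ≈ 1.6094, g(5) ≈ 1.7918, g(6) ≈ 1.9459, g(7) ≈ 2.0794, g(8) ≈ 2.1972.
T_6 = (Δt/2)·[g(t_0) + 2g(t_1) + ... + 2g(t_{5}) + g(t_6)].
Sum ≈ 10.4608.

10.4608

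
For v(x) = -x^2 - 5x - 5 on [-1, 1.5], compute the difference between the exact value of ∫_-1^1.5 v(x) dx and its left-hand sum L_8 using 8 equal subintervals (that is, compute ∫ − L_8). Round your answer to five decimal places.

-2.10775

Exact integral: ∫_-1^1.5 v(x) dx ≈ -17.0833333.
L_8 ≈ -14.9755859.
Error ≈ -17.0833333 − (-14.9755859) ≈ -2.10775.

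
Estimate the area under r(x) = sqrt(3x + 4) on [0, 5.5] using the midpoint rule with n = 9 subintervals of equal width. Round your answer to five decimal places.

18.85484

Δx = (5.5 − 0)/9 = 11/18.
Midpoints: 11/36, 11/12, 55/36, 77/36, 2.75, 121/36, 143/36, 55/12, 187/36.
r(11/36) ≈ 2.21736, r(11/12) ≈ 2.59808, r(55/36) ≈ 2.92973, r(77/36) ≈ 3.22749, r(2.75) ≈ 3.50000, r(121/36) ≈ 3.75278, r(143/36) ≈ 3.98957, r(55/12) ≈ 4.21307, r(187/36) ≈ 4.42531.
Sum = Δx · [r(11/36) + r(11/12) + r(55/36) + ...].
Sum ≈ 18.85484.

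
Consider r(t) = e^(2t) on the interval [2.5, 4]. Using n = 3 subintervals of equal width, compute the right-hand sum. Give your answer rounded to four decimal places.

Δt = (4 − 2.5)/3 = 0.5.
Right endpoints: 3, 3.5, 4.
r(3) ≈ 403.4288, r(3.5) ≈ 1096.6332, r(4) ≈ 2980.9580.
Sum = Δt · [r(3) + r(3.5) + r(4)].
Sum ≈ 2240.5100.

2240.5100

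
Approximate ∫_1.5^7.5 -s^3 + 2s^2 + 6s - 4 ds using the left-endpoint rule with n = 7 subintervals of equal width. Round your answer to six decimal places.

Δs = (7.5 − 1.5)/7 = 6/7.
Left endpoints: 1.5, 33/14, 45/14, 57/14, 69/14, 81/14, 93/14.
f(1.5) = 6.125, f(33/14) = 22387/2744, f(45/14) = 7519/2744, f(57/14) = -38165/2744, f(69/14) = -125033/2744, f(81/14) = -263453/2744, f(93/14) = -463793/2744.
Sum = Δs · [f(1.5) + f(33/14) + f(45/14) + ...].
Sum ≈ -263.556122.

-263.556122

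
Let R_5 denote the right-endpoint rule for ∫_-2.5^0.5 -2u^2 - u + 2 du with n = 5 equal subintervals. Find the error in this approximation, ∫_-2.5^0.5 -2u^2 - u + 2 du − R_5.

-2.34

Exact integral: ∫_-2.5^0.5 f(u) du = -1.5.
R_5 = 0.84.
Error = -1.5 − 0.84 = -2.34.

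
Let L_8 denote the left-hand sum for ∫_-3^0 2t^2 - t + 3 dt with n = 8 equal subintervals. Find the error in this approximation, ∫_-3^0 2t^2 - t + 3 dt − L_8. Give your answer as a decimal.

Exact integral: ∫_-3^0 f(t) dt = 31.5.
L_8 = 35.578125.
Error = 31.5 − 35.578125 = -4.078125.

-4.078125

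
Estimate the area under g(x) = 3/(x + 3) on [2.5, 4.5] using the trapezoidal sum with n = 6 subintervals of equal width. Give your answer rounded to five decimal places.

Δx = (4.5 − 2.5)/6 = 1/3.
g(2.5) = 6/11, g(17/6) = 18/35, g(19/6) = 18/37, g(3.5) = 6/13, g(23/6) = 18/41, g(25/6) = 18/43, g(4.5) = 0.4.
T_6 = (Δx/2)·[g(x_0) + 2g(x_1) + ... + 2g(x_{5}) + g(x_6)].
Sum ≈ 0.93089.

0.93089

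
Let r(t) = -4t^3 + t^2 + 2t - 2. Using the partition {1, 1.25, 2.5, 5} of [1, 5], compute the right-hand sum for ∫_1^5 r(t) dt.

Subinterval widths: 0.25, 1.25, 2.5.
Right endpoints: 1.25, 2.5, 5.
r(1.25) = -5.75, r(2.5) = -53.25, r(5) = -467.
Sum = Σ Δt_i · r(t_i).
Sum = -1235.5.

-1235.5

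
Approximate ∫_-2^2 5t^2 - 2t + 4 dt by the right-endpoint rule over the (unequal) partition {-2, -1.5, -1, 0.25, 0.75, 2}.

47.046875

Subinterval widths: 0.5, 0.5, 1.25, 0.5, 1.25.
Right endpoints: -1.5, -1, 0.25, 0.75, 2.
f(-1.5) = 18.25, f(-1) = 11, f(0.25) = 3.8125, f(0.75) = 5.3125, f(2) = 20.
Sum = Σ Δt_i · f(t_i).
Sum = 47.046875.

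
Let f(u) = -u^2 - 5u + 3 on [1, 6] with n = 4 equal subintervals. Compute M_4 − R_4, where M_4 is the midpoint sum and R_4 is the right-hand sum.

M_4 = -143.515625.
R_4 = -182.96875.
M_4 − R_4 = 39.453125.

39.453125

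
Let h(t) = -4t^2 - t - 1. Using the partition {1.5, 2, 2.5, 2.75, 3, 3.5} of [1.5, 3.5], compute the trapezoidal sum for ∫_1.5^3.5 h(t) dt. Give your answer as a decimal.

Subinterval widths: 0.5, 0.5, 0.25, 0.25, 0.5.
h(1.5) = -11.5, h(2) = -19, h(2.5) = -28.5, h(2.75) = -34, h(3) = -40, h(3.5) = -53.5.
On each subinterval the trapezoid contributes (Δt_i/2)·[h(t_{i-1}) + h(t_i)].
Sum = -59.9375.

-59.9375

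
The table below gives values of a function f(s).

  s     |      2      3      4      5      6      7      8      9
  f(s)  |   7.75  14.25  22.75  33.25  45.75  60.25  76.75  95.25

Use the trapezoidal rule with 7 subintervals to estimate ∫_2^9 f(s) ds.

Δs = 1.
T_7 = (1/2)·[7.75 + 2·14.25 + 2·22.75 + 2·33.25 + 2·45.75 + 2·60.25 + 2·76.75 + 95.25] = 304.5.

304.5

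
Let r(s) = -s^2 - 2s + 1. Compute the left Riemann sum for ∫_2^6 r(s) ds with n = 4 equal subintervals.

Δs = (6 − 2)/4 = 1.
Left endpoints: 2, 3, 4, 5.
r(2) = -7, r(3) = -14, r(4) = -23, r(5) = -34.
Sum = Δs · [r(2) + r(3) + r(4) + r(5)].
Sum = -78.

-78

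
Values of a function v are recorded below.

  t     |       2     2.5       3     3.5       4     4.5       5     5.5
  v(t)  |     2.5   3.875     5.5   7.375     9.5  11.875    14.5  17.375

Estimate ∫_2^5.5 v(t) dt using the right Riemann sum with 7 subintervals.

35

Δt = 0.5.
Sum = 0.5·[3.875 + 5.5 + 7.375 + 9.5 + 11.875 + 14.5 + 17.375] = 35.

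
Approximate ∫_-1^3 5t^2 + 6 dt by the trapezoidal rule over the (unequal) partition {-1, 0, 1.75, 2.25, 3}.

76.421875

Subinterval widths: 1, 1.75, 0.5, 0.75.
f(-1) = 11, f(0) = 6, f(1.75) = 21.3125, f(2.25) = 31.3125, f(3) = 51.
On each subinterval the trapezoid contributes (Δt_i/2)·[f(t_{i-1}) + f(t_i)].
Sum = 76.421875.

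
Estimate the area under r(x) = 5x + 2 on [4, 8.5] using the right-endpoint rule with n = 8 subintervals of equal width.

155.953125

Δx = (8.5 − 4)/8 = 0.5625.
Right endpoints: 4.5625, 5.125, 5.6875, 6.25, 6.8125, 7.375, 7.9375, 8.5.
r(4.5625) = 24.8125, r(5.125) = 27.625, r(5.6875) = 30.4375, r(6.25) = 33.25, r(6.8125) = 36.0625, r(7.375) = 38.875, r(7.9375) = 41.6875, r(8.5) = 44.5.
Sum = Δx · [r(4.5625) + r(5.125) + r(5.6875) + ...].
Sum = 155.953125.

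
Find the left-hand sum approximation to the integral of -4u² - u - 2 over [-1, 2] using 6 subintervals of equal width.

-16.25

Δu = (2 − (-1))/6 = 0.5.
Left endpoints: -1, -0.5, 0, 0.5, 1, 1.5.
f(-1) = -5, f(-0.5) = -2.5, f(0) = -2, f(0.5) = -3.5, f(1) = -7, f(1.5) = -12.5.
Sum = Δu · [f(-1) + f(-0.5) + f(0) + ...].
Sum = -16.25.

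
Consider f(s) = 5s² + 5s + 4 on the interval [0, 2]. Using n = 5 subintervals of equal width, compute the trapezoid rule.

31.6

Δs = (2 − 0)/5 = 0.4.
f(0) = 4, f(0.4) = 6.8, f(0.8) = 11.2, f(1.2) = 17.2, f(1.6) = 24.8, f(2) = 34.
T_5 = (Δs/2)·[f(s_0) + 2f(s_1) + ... + 2f(s_{4}) + f(s_5)].
Sum = 31.6.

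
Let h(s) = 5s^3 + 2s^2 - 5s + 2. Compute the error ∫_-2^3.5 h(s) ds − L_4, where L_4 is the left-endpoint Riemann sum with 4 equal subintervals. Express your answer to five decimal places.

144.35710

Exact integral: ∫_-2^3.5 h(s) ds ≈ 191.8697917.
L_4 ≈ 47.5126953.
Error ≈ 191.8697917 − 47.5126953 ≈ 144.35710.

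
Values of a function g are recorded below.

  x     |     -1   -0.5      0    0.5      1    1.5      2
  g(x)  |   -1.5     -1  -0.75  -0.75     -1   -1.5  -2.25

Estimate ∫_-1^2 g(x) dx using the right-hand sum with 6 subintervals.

-3.625

Δx = 0.5.
Sum = 0.5·[(-1) + (-0.75) + (-0.75) + (-1) + (-1.5) + (-2.25)] = -3.625.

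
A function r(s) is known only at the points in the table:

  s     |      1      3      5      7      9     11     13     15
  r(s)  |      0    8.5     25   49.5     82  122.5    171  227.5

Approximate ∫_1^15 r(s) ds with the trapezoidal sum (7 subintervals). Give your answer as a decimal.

1144.5

Δs = 2.
T_7 = (2/2)·[0 + 2·8.5 + 2·25 + 2·49.5 + 2·82 + 2·122.5 + 2·171 + 227.5] = 1144.5.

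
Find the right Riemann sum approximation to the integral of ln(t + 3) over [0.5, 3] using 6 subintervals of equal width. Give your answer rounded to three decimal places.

Δt = (3 − 0.5)/6 = 5/12.
Right endpoints: 11/12, 4/3, 1.75, 13/6, 31/12, 3.
f(11/12) ≈ 1.365, f(4/3) ≈ 1.466, f(1.75) ≈ 1.558, f(13/6) ≈ 1.642, f(31/12) ≈ 1.720, f(3) ≈ 1.792.
Sum = Δt · [f(11/12) + f(4/3) + f(1.75) + ...].
Sum ≈ 3.976.

3.976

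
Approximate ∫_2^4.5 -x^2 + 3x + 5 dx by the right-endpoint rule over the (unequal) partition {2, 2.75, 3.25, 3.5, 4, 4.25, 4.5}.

7.15625

Subinterval widths: 0.75, 0.5, 0.25, 0.5, 0.25, 0.25.
Right endpoints: 2.75, 3.25, 3.5, 4, 4.25, 4.5.
f(2.75) = 5.6875, f(3.25) = 4.1875, f(3.5) = 3.25, f(4) = 1, f(4.25) = -0.3125, f(4.5) = -1.75.
Sum = Σ Δx_i · f(x_i).
Sum = 7.15625.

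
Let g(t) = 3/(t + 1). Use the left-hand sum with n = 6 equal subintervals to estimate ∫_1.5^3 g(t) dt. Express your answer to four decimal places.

1.4678

Δt = (3 − 1.5)/6 = 0.25.
Left endpoints: 1.5, 1.75, 2, 2.25, 2.5, 2.75.
g(1.5) = 1.2, g(1.75) = 12/11, g(2) = 1, g(2.25) = 12/13, g(2.5) = 6/7, g(2.75) = 0.8.
Sum = Δt · [g(1.5) + g(1.75) + g(2) + ...].
Sum ≈ 1.4678.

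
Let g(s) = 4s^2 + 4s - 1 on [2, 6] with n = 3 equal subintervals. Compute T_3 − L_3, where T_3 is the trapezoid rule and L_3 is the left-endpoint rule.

96

T_3 ≈ 342.074074.
L_3 ≈ 246.074074.
T_3 − L_3 = 96.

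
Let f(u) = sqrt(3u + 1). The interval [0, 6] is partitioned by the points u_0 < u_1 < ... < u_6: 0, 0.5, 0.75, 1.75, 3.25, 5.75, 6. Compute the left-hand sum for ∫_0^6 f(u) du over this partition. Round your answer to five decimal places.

15.71286

Subinterval widths: 0.5, 0.25, 1, 1.5, 2.5, 0.25.
Left endpoints: 0, 0.5, 0.75, 1.75, 3.25, 5.75.
f(0) ≈ 1.00000, f(0.5) ≈ 1.58114, f(0.75) ≈ 1.80278, f(1.75) ≈ 2.50000, f(3.25) ≈ 3.27872, f(5.75) ≈ 4.27200.
Sum = Σ Δu_i · f(u_i).
Sum ≈ 15.71286.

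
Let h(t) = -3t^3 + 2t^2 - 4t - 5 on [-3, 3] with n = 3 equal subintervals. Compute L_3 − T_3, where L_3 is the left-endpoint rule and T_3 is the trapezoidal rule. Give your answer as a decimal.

186

L_3 = 200.
T_3 = 14.
L_3 − T_3 = 186.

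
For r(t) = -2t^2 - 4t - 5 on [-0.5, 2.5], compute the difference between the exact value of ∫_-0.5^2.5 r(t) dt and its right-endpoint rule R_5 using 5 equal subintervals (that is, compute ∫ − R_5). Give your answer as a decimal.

Exact integral: ∫_-0.5^2.5 r(t) dt = -37.5.
R_5 = -45.06.
Error = -37.5 − (-45.06) = 7.56.

7.56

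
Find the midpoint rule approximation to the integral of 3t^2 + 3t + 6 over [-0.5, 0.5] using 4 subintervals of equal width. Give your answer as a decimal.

Δt = (0.5 − (-0.5))/4 = 0.25.
Midpoints: -0.375, -0.125, 0.125, 0.375.
f(-0.375) = 5.296875, f(-0.125) = 5.671875, f(0.125) = 6.421875, f(0.375) = 7.546875.
Sum = Δt · [f(-0.375) + f(-0.125) + f(0.125) + f(0.375)].
Sum = 6.234375.

6.234375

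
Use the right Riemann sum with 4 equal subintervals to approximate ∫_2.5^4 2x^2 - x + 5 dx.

38.3203125

Δx = (4 − 2.5)/4 = 0.375.
Right endpoints: 2.875, 3.25, 3.625, 4.
f(2.875) = 18.65625, f(3.25) = 22.875, f(3.625) = 27.65625, f(4) = 33.
Sum = Δx · [f(2.875) + f(3.25) + f(3.625) + f(4)].
Sum = 38.3203125.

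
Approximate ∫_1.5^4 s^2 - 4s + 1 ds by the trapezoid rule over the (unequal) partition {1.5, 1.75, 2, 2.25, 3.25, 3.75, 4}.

-4.59375

Subinterval widths: 0.25, 0.25, 0.25, 1, 0.5, 0.25.
f(1.5) = -2.75, f(1.75) = -2.9375, f(2) = -3, f(2.25) = -2.9375, f(3.25) = -1.4375, f(3.75) = 0.0625, f(4) = 1.
On each subinterval the trapezoid contributes (Δs_i/2)·[f(s_{i-1}) + f(s_i)].
Sum = -4.59375.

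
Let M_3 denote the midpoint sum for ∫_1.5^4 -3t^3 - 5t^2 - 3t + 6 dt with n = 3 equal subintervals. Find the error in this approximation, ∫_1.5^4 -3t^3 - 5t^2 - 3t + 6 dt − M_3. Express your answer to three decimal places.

Exact integral: ∫_1.5^4 f(t) dt ≈ -294.86979.
M_3 ≈ -290.56568.
Error ≈ -294.86979 − (-290.56568) ≈ -4.304.

-4.304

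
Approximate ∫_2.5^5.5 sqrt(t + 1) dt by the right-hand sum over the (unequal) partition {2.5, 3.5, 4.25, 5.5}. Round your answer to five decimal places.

Subinterval widths: 1, 0.75, 1.25.
Right endpoints: 3.5, 4.25, 5.5.
f(3.5) ≈ 2.12132, f(4.25) ≈ 2.29129, f(5.5) ≈ 2.54951.
Sum = Σ Δt_i · f(t_i).
Sum ≈ 7.02667.

7.02667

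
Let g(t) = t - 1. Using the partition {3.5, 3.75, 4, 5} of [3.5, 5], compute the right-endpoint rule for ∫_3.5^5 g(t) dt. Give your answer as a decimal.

Subinterval widths: 0.25, 0.25, 1.
Right endpoints: 3.75, 4, 5.
g(3.75) = 2.75, g(4) = 3, g(5) = 4.
Sum = Σ Δt_i · g(t_i).
Sum = 5.4375.

5.4375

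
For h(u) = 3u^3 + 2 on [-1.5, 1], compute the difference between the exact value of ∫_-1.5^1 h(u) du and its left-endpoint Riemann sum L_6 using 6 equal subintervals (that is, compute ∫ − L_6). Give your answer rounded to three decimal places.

2.897

Exact integral: ∫_-1.5^1 h(u) du = 1.953125.
L_6 ≈ -0.94401.
Error ≈ 1.953125 − (-0.94401) ≈ 2.897.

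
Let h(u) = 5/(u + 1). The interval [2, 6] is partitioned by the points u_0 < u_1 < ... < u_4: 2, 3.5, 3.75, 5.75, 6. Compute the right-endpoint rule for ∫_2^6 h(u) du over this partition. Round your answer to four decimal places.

Subinterval widths: 1.5, 0.25, 2, 0.25.
Right endpoints: 3.5, 3.75, 5.75, 6.
h(3.5) = 10/9, h(3.75) = 20/19, h(5.75) = 20/27, h(6) = 5/7.
Sum = Σ Δu_i · h(u_i).
Sum ≈ 3.5899.

3.5899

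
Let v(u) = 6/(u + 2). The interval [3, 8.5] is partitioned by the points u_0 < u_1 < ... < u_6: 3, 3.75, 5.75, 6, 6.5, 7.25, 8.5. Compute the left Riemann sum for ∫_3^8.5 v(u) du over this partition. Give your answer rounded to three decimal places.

4.896

Subinterval widths: 0.75, 2, 0.25, 0.5, 0.75, 1.25.
Left endpoints: 3, 3.75, 5.75, 6, 6.5, 7.25.
v(3) = 1.2, v(3.75) = 24/23, v(5.75) = 24/31, v(6) = 0.75, v(6.5) = 12/17, v(7.25) = 24/37.
Sum = Σ Δu_i · v(u_i).
Sum ≈ 4.896.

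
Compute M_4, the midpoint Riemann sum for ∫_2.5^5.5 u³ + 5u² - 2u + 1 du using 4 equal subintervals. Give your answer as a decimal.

Δu = (5.5 − 2.5)/4 = 0.75.
Midpoints: 2.875, 3.625, 4.375, 5.125.
f(2.875) = 30895/512, f(3.625) = 54829/512, f(4.375) = 87907/512, f(5.125) = 131425/512.
Sum = Δu · [f(2.875) + f(3.625) + f(4.375) + f(5.125)].
Sum = 446.859375.

446.859375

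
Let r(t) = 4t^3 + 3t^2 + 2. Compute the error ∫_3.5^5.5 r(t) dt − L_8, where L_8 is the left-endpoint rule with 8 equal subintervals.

67.3125

Exact integral: ∫_3.5^5.5 r(t) dt = 892.5.
L_8 = 825.1875.
Error = 892.5 − 825.1875 = 67.3125.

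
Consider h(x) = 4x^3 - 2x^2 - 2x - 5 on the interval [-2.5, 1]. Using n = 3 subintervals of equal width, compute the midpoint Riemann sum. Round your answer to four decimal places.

Δx = (1 − (-2.5))/3 = 7/6.
Midpoints: -23/12, -0.75, 5/12.
h(-23/12) = -15845/432, h(-0.75) = -6.3125, h(5/12) = -2545/432.
Sum = Δx · [h(-23/12) + h(-0.75) + h(5/12)].
Sum ≈ -57.0289.

-57.0289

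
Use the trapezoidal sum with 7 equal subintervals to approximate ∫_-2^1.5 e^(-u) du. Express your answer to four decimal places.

Δu = (1.5 − (-2))/7 = 0.5.
f(-2) ≈ 7.3891, f(-1.5) ≈ 4.4817, f(-1) ≈ 2.7183, f(-0.5) ≈ 1.6487, f(0) ≈ 1.0000, f(0.5) ≈ 0.6065, f(1) ≈ 0.3679, f(1.5) ≈ 0.2231.
T_7 = (Δu/2)·[f(u_0) + 2f(u_1) + ... + 2f(u_{6}) + f(u_7)].
Sum ≈ 7.3146.

7.3146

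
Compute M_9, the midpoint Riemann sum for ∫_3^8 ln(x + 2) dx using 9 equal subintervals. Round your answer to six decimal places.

Δx = (8 − 3)/9 = 5/9.
Midpoints: 59/18, 23/6, 79/18, 89/18, 5.5, 109/18, 119/18, 43/6, 139/18.
f(59/18) ≈ 1.663505, f(23/6) ≈ 1.763589, f(79/18) ≈ 1.854560, f(89/18) ≈ 1.937942, f(5.5) ≈ 2.014903, f(109/18) ≈ 2.086362, f(119/18) ≈ 2.153053, f(43/6) ≈ 2.215574, f(139/18) ≈ 2.274414.
Sum = Δx · [f(59/18) + f(23/6) + f(79/18) + ...].
Sum ≈ 9.979946.

9.979946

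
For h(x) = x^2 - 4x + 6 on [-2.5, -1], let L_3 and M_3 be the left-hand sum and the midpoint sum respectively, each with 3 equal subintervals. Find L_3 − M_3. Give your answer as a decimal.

2.90625

L_3 = 27.25.
M_3 = 24.34375.
L_3 − M_3 = 2.90625.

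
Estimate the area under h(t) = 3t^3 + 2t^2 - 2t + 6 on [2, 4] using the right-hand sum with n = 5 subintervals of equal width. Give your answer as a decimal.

256.48

Δt = (4 − 2)/5 = 0.4.
Right endpoints: 2.4, 2.8, 3.2, 3.6, 4.
h(2.4) = 54.192, h(2.8) = 81.936, h(3.2) = 118.384, h(3.6) = 164.688, h(4) = 222.
Sum = Δt · [h(2.4) + h(2.8) + h(3.2) + h(3.6) + h(4)].
Sum = 256.48.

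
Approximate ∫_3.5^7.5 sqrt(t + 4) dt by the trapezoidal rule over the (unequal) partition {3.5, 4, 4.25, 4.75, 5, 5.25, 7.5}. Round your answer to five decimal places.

12.29847

Subinterval widths: 0.5, 0.25, 0.5, 0.25, 0.25, 2.25.
f(3.5) ≈ 2.73861, f(4) ≈ 2.82843, f(4.25) ≈ 2.87228, f(4.75) ≈ 2.95804, f(5) ≈ 3.00000, f(5.25) ≈ 3.04138, f(7.5) ≈ 3.39116.
On each subinterval the trapezoid contributes (Δt_i/2)·[f(t_{i-1}) + f(t_i)].
Sum ≈ 12.29847.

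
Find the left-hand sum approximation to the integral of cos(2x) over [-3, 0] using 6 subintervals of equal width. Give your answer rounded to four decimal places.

-0.1378

Δx = (0 − (-3))/6 = 0.5.
Left endpoints: -3, -2.5, -2, -1.5, -1, -0.5.
f(-3) ≈ 0.9602, f(-2.5) ≈ 0.2837, f(-2) ≈ -0.6536, f(-1.5) ≈ -0.9900, f(-1) ≈ -0.4161, f(-0.5) ≈ 0.5403.
Sum = Δx · [f(-3) + f(-2.5) + f(-2) + ...].
Sum ≈ -0.1378.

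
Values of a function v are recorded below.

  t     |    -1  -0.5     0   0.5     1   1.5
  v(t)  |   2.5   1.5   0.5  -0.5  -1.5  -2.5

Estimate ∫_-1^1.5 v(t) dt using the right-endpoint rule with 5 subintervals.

Δt = 0.5.
Sum = 0.5·[1.5 + 0.5 + (-0.5) + (-1.5) + (-2.5)] = -1.25.

-1.25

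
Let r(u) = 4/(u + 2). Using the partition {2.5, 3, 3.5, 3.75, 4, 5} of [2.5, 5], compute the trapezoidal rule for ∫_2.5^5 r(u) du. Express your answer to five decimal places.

1.77124

Subinterval widths: 0.5, 0.5, 0.25, 0.25, 1.
r(2.5) = 8/9, r(3) = 0.8, r(3.5) = 8/11, r(3.75) = 16/23, r(4) = 2/3, r(5) = 4/7.
On each subinterval the trapezoid contributes (Δu_i/2)·[r(u_{i-1}) + r(u_i)].
Sum ≈ 1.77124.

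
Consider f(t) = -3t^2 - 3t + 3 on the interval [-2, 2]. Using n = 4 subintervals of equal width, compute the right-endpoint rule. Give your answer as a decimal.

Δt = (2 − (-2))/4 = 1.
Right endpoints: -1, 0, 1, 2.
f(-1) = 3, f(0) = 3, f(1) = -3, f(2) = -15.
Sum = Δt · [f(-1) + f(0) + f(1) + f(2)].
Sum = -12.

-12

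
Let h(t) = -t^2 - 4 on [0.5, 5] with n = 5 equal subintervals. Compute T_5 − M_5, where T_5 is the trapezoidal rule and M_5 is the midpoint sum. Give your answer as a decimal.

T_5 = -60.2325.
M_5 = -59.32125.
T_5 − M_5 = -0.91125.

-0.91125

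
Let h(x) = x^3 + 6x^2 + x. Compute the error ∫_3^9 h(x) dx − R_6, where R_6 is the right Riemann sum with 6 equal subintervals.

Exact integral: ∫_3^9 h(x) dx = 3060.
R_6 = 3654.
Error = 3060 − 3654 = -594.

-594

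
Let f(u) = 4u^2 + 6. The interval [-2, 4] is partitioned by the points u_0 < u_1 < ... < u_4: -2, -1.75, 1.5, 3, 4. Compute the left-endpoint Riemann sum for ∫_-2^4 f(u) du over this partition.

129.3125

Subinterval widths: 0.25, 3.25, 1.5, 1.
Left endpoints: -2, -1.75, 1.5, 3.
f(-2) = 22, f(-1.75) = 18.25, f(1.5) = 15, f(3) = 42.
Sum = Σ Δu_i · f(u_i).
Sum = 129.3125.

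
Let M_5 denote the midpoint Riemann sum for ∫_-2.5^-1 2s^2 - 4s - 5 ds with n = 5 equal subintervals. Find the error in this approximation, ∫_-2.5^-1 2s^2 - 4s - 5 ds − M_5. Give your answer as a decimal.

0.0225

Exact integral: ∫_-2.5^-1 f(s) ds = 12.75.
M_5 = 12.7275.
Error = 12.75 − 12.7275 = 0.0225.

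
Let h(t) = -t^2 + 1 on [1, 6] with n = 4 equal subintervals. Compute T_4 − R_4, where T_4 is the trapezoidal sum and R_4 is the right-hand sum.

21.875

T_4 = -67.96875.
R_4 = -89.84375.
T_4 − R_4 = 21.875.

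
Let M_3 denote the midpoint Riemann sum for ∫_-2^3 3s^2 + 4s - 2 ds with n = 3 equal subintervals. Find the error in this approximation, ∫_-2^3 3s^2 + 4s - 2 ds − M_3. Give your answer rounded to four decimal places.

Exact integral: ∫_-2^3 f(s) ds = 35.
M_3 ≈ 31.527778.
Error ≈ 35 − 31.527778 ≈ 3.4722.

3.4722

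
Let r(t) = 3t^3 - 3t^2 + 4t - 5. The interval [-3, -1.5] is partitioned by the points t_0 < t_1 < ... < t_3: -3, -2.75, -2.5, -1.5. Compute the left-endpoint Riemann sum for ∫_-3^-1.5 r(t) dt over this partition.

-137.14453125

Subinterval widths: 0.25, 0.25, 1.
Left endpoints: -3, -2.75, -2.5.
r(-3) = -125, r(-2.75) = -101.078125, r(-2.5) = -80.625.
Sum = Σ Δt_i · r(t_i).
Sum = -137.14453125.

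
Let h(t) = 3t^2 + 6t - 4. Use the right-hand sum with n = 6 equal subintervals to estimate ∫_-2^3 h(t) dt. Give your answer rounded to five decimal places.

50.48611

Δt = (3 − (-2))/6 = 5/6.
Right endpoints: -7/6, -1/3, 0.5, 4/3, 13/6, 3.
h(-7/6) = -83/12, h(-1/3) = -17/3, h(0.5) = -0.25, h(4/3) = 28/3, h(13/6) = 277/12, h(3) = 41.
Sum = Δt · [h(-7/6) + h(-1/3) + h(0.5) + ...].
Sum ≈ 50.48611.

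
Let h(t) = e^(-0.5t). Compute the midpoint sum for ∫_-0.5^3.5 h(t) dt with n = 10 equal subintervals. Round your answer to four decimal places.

2.2168

Δt = (3.5 − (-0.5))/10 = 0.4.
Midpoints: -0.3, 0.1, 0.5, 0.9, 1.3, 1.7, 2.1, 2.5, 2.9, 3.3.
h(-0.3) ≈ 1.1618, h(0.1) ≈ 0.9512, h(0.5) ≈ 0.7788, h(0.9) ≈ 0.6376, h(1.3) ≈ 0.5220, h(1.7) ≈ 0.4274, h(2.1) ≈ 0.3499, h(2.5) ≈ 0.2865, h(2.9) ≈ 0.2346, h(3.3) ≈ 0.1920.
Sum = Δt · [h(-0.3) + h(0.1) + h(0.5) + ...].
Sum ≈ 2.2168.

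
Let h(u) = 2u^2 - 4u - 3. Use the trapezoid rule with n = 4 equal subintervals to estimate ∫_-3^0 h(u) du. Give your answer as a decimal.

Δu = (0 − (-3))/4 = 0.75.
h(-3) = 27, h(-2.25) = 16.125, h(-1.5) = 7.5, h(-0.75) = 1.125, h(0) = -3.
T_4 = (Δu/2)·[h(u_0) + 2h(u_1) + 2h(u_2) + 2h(u_3) + h(u_4)].
Sum = 27.5625.

27.5625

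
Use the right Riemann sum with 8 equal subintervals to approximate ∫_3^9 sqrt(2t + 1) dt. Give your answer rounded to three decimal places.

22.068

Δt = (9 − 3)/8 = 0.75.
Right endpoints: 3.75, 4.5, 5.25, 6, 6.75, 7.5, 8.25, 9.
f(3.75) ≈ 2.915, f(4.5) ≈ 3.162, f(5.25) ≈ 3.391, f(6) ≈ 3.606, f(6.75) ≈ 3.808, f(7.5) ≈ 4.000, f(8.25) ≈ 4.183, f(9) ≈ 4.359.
Sum = Δt · [f(3.75) + f(4.5) + f(5.25) + ...].
Sum ≈ 22.068.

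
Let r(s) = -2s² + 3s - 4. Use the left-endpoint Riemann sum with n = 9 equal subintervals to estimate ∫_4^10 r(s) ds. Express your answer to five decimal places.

-472.88889

Δs = (10 − 4)/9 = 2/3.
Left endpoints: 4, 14/3, 16/3, 6, 20/3, 22/3, 8, 26/3, 28/3.
r(4) = -24, r(14/3) = -302/9, r(16/3) = -404/9, r(6) = -58, r(20/3) = -656/9, r(22/3) = -806/9, r(8) = -108, r(26/3) = -1154/9, r(28/3) = -1352/9.
Sum = Δs · [r(4) + r(14/3) + r(16/3) + ...].
Sum ≈ -472.88889.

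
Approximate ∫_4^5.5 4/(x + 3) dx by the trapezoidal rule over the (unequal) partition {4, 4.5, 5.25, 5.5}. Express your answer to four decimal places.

0.7774

Subinterval widths: 0.5, 0.75, 0.25.
f(4) = 4/7, f(4.5) = 8/15, f(5.25) = 16/33, f(5.5) = 8/17.
On each subinterval the trapezoid contributes (Δx_i/2)·[f(x_{i-1}) + f(x_i)].
Sum ≈ 0.7774.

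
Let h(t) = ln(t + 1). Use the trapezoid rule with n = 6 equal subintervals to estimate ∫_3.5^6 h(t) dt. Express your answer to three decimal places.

4.352

Δt = (6 − 3.5)/6 = 5/12.
h(3.5) ≈ 1.504, h(47/12) ≈ 1.593, h(13/3) ≈ 1.674, h(4.75) ≈ 1.749, h(31/6) ≈ 1.819, h(67/12) ≈ 1.885, h(6) ≈ 1.946.
T_6 = (Δt/2)·[h(t_0) + 2h(t_1) + ... + 2h(t_{5}) + h(t_6)].
Sum ≈ 4.352.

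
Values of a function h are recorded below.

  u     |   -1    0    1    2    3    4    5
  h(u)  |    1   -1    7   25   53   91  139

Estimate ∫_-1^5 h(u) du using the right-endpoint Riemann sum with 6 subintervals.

314

Δu = 1.
Sum = 1·[(-1) + 7 + 25 + 53 + 91 + 139] = 314.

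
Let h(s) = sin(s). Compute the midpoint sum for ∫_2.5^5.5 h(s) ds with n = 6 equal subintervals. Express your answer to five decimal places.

Δs = (5.5 − 2.5)/6 = 0.5.
Midpoints: 2.75, 3.25, 3.75, 4.25, 4.75, 5.25.
h(2.75) ≈ 0.38166, h(3.25) ≈ -0.10820, h(3.75) ≈ -0.57156, h(4.25) ≈ -0.89499, h(4.75) ≈ -0.99929, h(5.25) ≈ -0.85893.
Sum = Δs · [h(2.75) + h(3.25) + h(3.75) + ...].
Sum ≈ -1.52566.

-1.52566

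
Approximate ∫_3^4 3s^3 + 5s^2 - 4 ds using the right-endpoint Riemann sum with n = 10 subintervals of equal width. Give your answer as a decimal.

196.2775

Δs = (4 − 3)/10 = 0.1.
Right endpoints: 3.1, 3.2, 3.3, 3.4, 3.5, 3.6, 3.7, 3.8, 3.9, 4.
f(3.1) = 133.423, f(3.2) = 145.504, f(3.3) = 158.261, f(3.4) = 171.712, f(3.5) = 185.875, f(3.6) = 200.768, f(3.7) = 216.409, f(3.8) = 232.816, f(3.9) = 250.007, f(4) = 268.
Sum = Δs · [f(3.1) + f(3.2) + f(3.3) + ...].
Sum = 196.2775.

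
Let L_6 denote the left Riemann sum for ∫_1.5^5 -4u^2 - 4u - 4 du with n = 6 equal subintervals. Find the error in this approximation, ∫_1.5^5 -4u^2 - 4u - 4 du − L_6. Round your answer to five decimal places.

Exact integral: ∫_1.5^5 f(u) du ≈ -221.6666667.
L_6 ≈ -191.8356481.
Error ≈ -221.6666667 − (-191.8356481) ≈ -29.83102.

-29.83102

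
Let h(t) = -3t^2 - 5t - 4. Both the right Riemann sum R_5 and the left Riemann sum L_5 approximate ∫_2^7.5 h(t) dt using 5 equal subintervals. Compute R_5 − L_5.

-202.675

R_5 = -671.165.
L_5 = -468.49.
R_5 − L_5 = -202.675.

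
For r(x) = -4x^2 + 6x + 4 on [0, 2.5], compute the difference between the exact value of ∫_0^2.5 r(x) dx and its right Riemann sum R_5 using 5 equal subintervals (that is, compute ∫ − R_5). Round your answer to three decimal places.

2.917

Exact integral: ∫_0^2.5 r(x) dx ≈ 7.91667.
R_5 = 5.
Error ≈ 7.91667 − 5 ≈ 2.917.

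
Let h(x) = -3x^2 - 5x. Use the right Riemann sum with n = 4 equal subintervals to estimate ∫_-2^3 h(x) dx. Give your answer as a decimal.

Δx = (3 − (-2))/4 = 1.25.
Right endpoints: -0.75, 0.5, 1.75, 3.
h(-0.75) = 2.0625, h(0.5) = -3.25, h(1.75) = -17.9375, h(3) = -42.
Sum = Δx · [h(-0.75) + h(0.5) + h(1.75) + h(3)].
Sum = -76.40625.

-76.40625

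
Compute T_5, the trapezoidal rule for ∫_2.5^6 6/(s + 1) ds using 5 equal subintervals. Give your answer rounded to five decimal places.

Δs = (6 − 2.5)/5 = 0.7.
f(2.5) = 12/7, f(3.2) = 10/7, f(3.9) = 60/49, f(4.6) = 15/14, f(5.3) = 20/21, f(6) = 6/7.
T_5 = (Δs/2)·[f(s_0) + 2f(s_1) + ... + 2f(s_{4}) + f(s_5)].
Sum ≈ 4.17381.

4.17381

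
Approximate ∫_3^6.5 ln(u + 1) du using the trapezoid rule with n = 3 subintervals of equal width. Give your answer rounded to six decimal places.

6.053429

Δu = (6.5 − 3)/3 = 7/6.
f(3) ≈ 1.386294, f(25/6) ≈ 1.642228, f(16/3) ≈ 1.845827, f(6.5) ≈ 2.014903.
T_3 = (Δu/2)·[f(u_0) + 2f(u_1) + 2f(u_2) + f(u_3)].
Sum ≈ 6.053429.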